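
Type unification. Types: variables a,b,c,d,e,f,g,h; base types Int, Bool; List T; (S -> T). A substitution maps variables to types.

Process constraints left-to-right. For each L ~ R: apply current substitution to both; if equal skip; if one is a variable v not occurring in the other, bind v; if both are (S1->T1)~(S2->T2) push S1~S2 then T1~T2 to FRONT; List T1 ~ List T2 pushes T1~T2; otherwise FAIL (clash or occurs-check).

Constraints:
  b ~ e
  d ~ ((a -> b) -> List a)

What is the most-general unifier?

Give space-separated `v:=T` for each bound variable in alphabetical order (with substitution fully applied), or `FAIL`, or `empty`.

step 1: unify b ~ e  [subst: {-} | 1 pending]
  bind b := e
step 2: unify d ~ ((a -> e) -> List a)  [subst: {b:=e} | 0 pending]
  bind d := ((a -> e) -> List a)

Answer: b:=e d:=((a -> e) -> List a)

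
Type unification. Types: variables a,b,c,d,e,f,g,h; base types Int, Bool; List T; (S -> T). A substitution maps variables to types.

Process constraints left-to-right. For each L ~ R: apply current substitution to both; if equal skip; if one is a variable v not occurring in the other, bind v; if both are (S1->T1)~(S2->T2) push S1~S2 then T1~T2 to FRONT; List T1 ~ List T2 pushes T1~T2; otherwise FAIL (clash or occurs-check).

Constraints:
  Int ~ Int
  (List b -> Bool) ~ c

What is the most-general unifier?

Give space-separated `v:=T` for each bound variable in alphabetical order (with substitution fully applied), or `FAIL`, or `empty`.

Answer: c:=(List b -> Bool)

Derivation:
step 1: unify Int ~ Int  [subst: {-} | 1 pending]
  -> identical, skip
step 2: unify (List b -> Bool) ~ c  [subst: {-} | 0 pending]
  bind c := (List b -> Bool)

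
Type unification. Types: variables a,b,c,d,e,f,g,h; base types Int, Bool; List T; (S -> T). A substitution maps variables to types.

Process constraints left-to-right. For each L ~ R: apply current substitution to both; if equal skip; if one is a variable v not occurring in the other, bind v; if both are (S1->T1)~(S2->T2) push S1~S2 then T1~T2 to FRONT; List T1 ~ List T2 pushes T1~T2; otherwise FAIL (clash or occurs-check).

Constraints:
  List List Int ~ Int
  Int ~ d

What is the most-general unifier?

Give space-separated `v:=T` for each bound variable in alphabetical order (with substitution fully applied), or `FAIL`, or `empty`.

step 1: unify List List Int ~ Int  [subst: {-} | 1 pending]
  clash: List List Int vs Int

Answer: FAIL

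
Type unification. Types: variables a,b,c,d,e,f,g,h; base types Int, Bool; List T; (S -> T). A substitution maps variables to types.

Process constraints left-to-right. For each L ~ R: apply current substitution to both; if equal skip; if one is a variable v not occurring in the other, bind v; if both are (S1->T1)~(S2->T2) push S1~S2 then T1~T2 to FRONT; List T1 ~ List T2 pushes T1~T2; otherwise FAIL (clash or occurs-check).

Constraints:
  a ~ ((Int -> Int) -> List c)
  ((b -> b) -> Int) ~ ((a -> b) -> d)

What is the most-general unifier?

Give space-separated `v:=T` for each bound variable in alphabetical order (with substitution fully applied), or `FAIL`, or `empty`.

step 1: unify a ~ ((Int -> Int) -> List c)  [subst: {-} | 1 pending]
  bind a := ((Int -> Int) -> List c)
step 2: unify ((b -> b) -> Int) ~ ((((Int -> Int) -> List c) -> b) -> d)  [subst: {a:=((Int -> Int) -> List c)} | 0 pending]
  -> decompose arrow: push (b -> b)~(((Int -> Int) -> List c) -> b), Int~d
step 3: unify (b -> b) ~ (((Int -> Int) -> List c) -> b)  [subst: {a:=((Int -> Int) -> List c)} | 1 pending]
  -> decompose arrow: push b~((Int -> Int) -> List c), b~b
step 4: unify b ~ ((Int -> Int) -> List c)  [subst: {a:=((Int -> Int) -> List c)} | 2 pending]
  bind b := ((Int -> Int) -> List c)
step 5: unify ((Int -> Int) -> List c) ~ ((Int -> Int) -> List c)  [subst: {a:=((Int -> Int) -> List c), b:=((Int -> Int) -> List c)} | 1 pending]
  -> identical, skip
step 6: unify Int ~ d  [subst: {a:=((Int -> Int) -> List c), b:=((Int -> Int) -> List c)} | 0 pending]
  bind d := Int

Answer: a:=((Int -> Int) -> List c) b:=((Int -> Int) -> List c) d:=Int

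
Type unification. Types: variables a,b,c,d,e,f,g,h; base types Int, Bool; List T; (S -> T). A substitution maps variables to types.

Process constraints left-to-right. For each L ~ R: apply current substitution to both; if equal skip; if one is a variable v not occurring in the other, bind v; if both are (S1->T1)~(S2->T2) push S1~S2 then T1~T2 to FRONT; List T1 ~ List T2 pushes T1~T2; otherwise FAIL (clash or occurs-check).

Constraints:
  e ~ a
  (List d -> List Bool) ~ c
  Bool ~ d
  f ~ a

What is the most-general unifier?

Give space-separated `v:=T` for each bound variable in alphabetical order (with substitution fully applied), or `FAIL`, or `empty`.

Answer: c:=(List Bool -> List Bool) d:=Bool e:=a f:=a

Derivation:
step 1: unify e ~ a  [subst: {-} | 3 pending]
  bind e := a
step 2: unify (List d -> List Bool) ~ c  [subst: {e:=a} | 2 pending]
  bind c := (List d -> List Bool)
step 3: unify Bool ~ d  [subst: {e:=a, c:=(List d -> List Bool)} | 1 pending]
  bind d := Bool
step 4: unify f ~ a  [subst: {e:=a, c:=(List d -> List Bool), d:=Bool} | 0 pending]
  bind f := a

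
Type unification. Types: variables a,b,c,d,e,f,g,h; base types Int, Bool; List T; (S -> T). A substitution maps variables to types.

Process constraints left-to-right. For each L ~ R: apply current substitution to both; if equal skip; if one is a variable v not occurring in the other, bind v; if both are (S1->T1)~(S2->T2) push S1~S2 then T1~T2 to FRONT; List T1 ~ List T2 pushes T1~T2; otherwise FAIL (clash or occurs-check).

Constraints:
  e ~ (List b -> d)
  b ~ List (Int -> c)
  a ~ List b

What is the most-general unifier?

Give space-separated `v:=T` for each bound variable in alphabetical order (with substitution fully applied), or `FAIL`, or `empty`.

Answer: a:=List List (Int -> c) b:=List (Int -> c) e:=(List List (Int -> c) -> d)

Derivation:
step 1: unify e ~ (List b -> d)  [subst: {-} | 2 pending]
  bind e := (List b -> d)
step 2: unify b ~ List (Int -> c)  [subst: {e:=(List b -> d)} | 1 pending]
  bind b := List (Int -> c)
step 3: unify a ~ List List (Int -> c)  [subst: {e:=(List b -> d), b:=List (Int -> c)} | 0 pending]
  bind a := List List (Int -> c)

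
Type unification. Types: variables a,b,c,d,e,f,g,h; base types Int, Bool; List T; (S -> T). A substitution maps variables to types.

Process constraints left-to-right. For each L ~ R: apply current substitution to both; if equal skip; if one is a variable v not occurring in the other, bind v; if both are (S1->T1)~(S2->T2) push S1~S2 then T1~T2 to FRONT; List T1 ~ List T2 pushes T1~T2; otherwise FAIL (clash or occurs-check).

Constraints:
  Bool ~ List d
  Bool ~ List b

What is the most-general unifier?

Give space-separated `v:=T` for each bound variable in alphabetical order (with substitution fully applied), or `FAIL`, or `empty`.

step 1: unify Bool ~ List d  [subst: {-} | 1 pending]
  clash: Bool vs List d

Answer: FAIL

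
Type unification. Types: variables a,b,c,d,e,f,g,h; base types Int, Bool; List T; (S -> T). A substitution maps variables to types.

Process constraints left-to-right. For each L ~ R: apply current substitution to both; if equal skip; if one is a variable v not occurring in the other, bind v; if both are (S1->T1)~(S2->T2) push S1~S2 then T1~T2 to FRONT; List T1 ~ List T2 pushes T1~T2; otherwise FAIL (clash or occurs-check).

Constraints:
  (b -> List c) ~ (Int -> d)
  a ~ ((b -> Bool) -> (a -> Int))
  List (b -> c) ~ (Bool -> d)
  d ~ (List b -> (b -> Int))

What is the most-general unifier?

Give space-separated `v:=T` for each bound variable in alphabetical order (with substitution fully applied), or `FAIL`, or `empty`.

step 1: unify (b -> List c) ~ (Int -> d)  [subst: {-} | 3 pending]
  -> decompose arrow: push b~Int, List c~d
step 2: unify b ~ Int  [subst: {-} | 4 pending]
  bind b := Int
step 3: unify List c ~ d  [subst: {b:=Int} | 3 pending]
  bind d := List c
step 4: unify a ~ ((Int -> Bool) -> (a -> Int))  [subst: {b:=Int, d:=List c} | 2 pending]
  occurs-check fail: a in ((Int -> Bool) -> (a -> Int))

Answer: FAIL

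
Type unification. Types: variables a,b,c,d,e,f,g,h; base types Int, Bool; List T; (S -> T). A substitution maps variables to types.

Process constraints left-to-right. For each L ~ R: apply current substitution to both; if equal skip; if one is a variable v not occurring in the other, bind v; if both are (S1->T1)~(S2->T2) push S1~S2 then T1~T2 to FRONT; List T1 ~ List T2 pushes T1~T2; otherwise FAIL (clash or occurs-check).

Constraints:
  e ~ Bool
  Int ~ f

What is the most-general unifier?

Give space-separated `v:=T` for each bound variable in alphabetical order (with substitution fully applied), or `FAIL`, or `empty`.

step 1: unify e ~ Bool  [subst: {-} | 1 pending]
  bind e := Bool
step 2: unify Int ~ f  [subst: {e:=Bool} | 0 pending]
  bind f := Int

Answer: e:=Bool f:=Int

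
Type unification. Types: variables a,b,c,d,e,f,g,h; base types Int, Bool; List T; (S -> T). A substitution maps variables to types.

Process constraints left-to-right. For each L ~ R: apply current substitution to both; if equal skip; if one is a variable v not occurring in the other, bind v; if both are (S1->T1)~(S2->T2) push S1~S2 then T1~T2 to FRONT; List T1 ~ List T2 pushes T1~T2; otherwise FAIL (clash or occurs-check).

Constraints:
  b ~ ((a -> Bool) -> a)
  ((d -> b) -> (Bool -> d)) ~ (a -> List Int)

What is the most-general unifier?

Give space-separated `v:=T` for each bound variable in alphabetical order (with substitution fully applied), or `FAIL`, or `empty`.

Answer: FAIL

Derivation:
step 1: unify b ~ ((a -> Bool) -> a)  [subst: {-} | 1 pending]
  bind b := ((a -> Bool) -> a)
step 2: unify ((d -> ((a -> Bool) -> a)) -> (Bool -> d)) ~ (a -> List Int)  [subst: {b:=((a -> Bool) -> a)} | 0 pending]
  -> decompose arrow: push (d -> ((a -> Bool) -> a))~a, (Bool -> d)~List Int
step 3: unify (d -> ((a -> Bool) -> a)) ~ a  [subst: {b:=((a -> Bool) -> a)} | 1 pending]
  occurs-check fail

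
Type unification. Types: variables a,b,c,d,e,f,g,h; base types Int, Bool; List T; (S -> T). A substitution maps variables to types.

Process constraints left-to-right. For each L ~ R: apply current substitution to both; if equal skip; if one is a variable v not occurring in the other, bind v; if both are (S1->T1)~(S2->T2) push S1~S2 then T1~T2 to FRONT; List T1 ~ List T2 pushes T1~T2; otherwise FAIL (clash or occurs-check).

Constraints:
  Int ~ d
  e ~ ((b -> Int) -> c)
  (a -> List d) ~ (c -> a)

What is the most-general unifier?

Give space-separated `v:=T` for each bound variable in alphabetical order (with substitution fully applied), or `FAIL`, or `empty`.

step 1: unify Int ~ d  [subst: {-} | 2 pending]
  bind d := Int
step 2: unify e ~ ((b -> Int) -> c)  [subst: {d:=Int} | 1 pending]
  bind e := ((b -> Int) -> c)
step 3: unify (a -> List Int) ~ (c -> a)  [subst: {d:=Int, e:=((b -> Int) -> c)} | 0 pending]
  -> decompose arrow: push a~c, List Int~a
step 4: unify a ~ c  [subst: {d:=Int, e:=((b -> Int) -> c)} | 1 pending]
  bind a := c
step 5: unify List Int ~ c  [subst: {d:=Int, e:=((b -> Int) -> c), a:=c} | 0 pending]
  bind c := List Int

Answer: a:=List Int c:=List Int d:=Int e:=((b -> Int) -> List Int)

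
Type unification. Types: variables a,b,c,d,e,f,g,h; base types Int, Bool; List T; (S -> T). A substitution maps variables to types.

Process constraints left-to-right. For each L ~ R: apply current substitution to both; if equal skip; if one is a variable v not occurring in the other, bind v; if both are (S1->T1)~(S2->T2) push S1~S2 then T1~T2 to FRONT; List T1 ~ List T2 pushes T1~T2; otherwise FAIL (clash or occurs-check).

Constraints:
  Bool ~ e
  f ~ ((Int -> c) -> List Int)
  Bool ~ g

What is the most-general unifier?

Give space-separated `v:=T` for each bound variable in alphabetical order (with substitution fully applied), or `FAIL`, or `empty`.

Answer: e:=Bool f:=((Int -> c) -> List Int) g:=Bool

Derivation:
step 1: unify Bool ~ e  [subst: {-} | 2 pending]
  bind e := Bool
step 2: unify f ~ ((Int -> c) -> List Int)  [subst: {e:=Bool} | 1 pending]
  bind f := ((Int -> c) -> List Int)
step 3: unify Bool ~ g  [subst: {e:=Bool, f:=((Int -> c) -> List Int)} | 0 pending]
  bind g := Bool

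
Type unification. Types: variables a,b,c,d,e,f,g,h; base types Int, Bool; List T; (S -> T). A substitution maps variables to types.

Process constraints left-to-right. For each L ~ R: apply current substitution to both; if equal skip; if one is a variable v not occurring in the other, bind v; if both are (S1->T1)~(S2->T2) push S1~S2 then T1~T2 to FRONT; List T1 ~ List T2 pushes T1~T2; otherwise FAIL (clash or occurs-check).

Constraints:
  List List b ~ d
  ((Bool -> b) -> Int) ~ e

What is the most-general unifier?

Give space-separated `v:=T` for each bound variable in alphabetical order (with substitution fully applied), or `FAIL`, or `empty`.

Answer: d:=List List b e:=((Bool -> b) -> Int)

Derivation:
step 1: unify List List b ~ d  [subst: {-} | 1 pending]
  bind d := List List b
step 2: unify ((Bool -> b) -> Int) ~ e  [subst: {d:=List List b} | 0 pending]
  bind e := ((Bool -> b) -> Int)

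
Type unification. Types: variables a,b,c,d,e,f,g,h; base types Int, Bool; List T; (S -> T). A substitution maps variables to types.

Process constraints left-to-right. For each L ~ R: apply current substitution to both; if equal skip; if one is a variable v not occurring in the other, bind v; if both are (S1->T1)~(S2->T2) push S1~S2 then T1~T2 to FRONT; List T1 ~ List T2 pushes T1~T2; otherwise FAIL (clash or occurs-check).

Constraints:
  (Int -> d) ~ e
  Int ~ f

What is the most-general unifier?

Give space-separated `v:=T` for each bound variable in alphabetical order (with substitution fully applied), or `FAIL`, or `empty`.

step 1: unify (Int -> d) ~ e  [subst: {-} | 1 pending]
  bind e := (Int -> d)
step 2: unify Int ~ f  [subst: {e:=(Int -> d)} | 0 pending]
  bind f := Int

Answer: e:=(Int -> d) f:=Int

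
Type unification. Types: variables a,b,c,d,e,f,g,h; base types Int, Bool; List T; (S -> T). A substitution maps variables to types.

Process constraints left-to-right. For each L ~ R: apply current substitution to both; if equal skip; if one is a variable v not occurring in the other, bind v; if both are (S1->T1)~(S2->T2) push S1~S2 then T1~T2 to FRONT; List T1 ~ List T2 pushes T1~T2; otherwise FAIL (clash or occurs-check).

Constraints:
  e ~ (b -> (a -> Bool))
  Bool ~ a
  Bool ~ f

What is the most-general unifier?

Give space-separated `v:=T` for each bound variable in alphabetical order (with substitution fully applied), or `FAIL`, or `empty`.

step 1: unify e ~ (b -> (a -> Bool))  [subst: {-} | 2 pending]
  bind e := (b -> (a -> Bool))
step 2: unify Bool ~ a  [subst: {e:=(b -> (a -> Bool))} | 1 pending]
  bind a := Bool
step 3: unify Bool ~ f  [subst: {e:=(b -> (a -> Bool)), a:=Bool} | 0 pending]
  bind f := Bool

Answer: a:=Bool e:=(b -> (Bool -> Bool)) f:=Bool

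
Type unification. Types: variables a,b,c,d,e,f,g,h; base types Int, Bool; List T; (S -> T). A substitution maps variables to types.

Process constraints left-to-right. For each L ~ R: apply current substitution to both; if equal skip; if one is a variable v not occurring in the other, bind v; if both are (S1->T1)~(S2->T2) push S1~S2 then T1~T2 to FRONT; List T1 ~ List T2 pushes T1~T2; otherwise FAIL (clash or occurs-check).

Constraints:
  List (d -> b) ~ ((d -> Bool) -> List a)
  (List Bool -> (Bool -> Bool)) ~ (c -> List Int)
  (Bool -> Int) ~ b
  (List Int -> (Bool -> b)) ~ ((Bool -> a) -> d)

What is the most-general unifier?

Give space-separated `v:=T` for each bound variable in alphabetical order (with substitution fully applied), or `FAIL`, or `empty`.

step 1: unify List (d -> b) ~ ((d -> Bool) -> List a)  [subst: {-} | 3 pending]
  clash: List (d -> b) vs ((d -> Bool) -> List a)

Answer: FAIL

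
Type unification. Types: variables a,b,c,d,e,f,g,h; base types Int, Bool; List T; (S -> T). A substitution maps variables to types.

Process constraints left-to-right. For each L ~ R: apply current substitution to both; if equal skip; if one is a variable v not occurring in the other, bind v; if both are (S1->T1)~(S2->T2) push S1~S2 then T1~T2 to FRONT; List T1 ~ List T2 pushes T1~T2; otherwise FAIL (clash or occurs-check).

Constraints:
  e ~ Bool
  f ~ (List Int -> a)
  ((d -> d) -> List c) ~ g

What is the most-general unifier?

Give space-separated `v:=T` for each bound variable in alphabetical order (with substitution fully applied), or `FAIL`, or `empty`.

step 1: unify e ~ Bool  [subst: {-} | 2 pending]
  bind e := Bool
step 2: unify f ~ (List Int -> a)  [subst: {e:=Bool} | 1 pending]
  bind f := (List Int -> a)
step 3: unify ((d -> d) -> List c) ~ g  [subst: {e:=Bool, f:=(List Int -> a)} | 0 pending]
  bind g := ((d -> d) -> List c)

Answer: e:=Bool f:=(List Int -> a) g:=((d -> d) -> List c)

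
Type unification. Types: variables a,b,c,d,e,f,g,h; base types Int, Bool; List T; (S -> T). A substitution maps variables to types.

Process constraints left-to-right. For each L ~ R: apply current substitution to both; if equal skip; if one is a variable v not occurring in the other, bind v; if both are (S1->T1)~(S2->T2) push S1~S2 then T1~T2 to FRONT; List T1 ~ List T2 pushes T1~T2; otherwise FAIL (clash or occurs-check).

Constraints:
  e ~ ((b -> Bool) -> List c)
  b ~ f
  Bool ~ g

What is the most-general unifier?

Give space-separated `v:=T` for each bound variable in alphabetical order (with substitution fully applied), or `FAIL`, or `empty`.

step 1: unify e ~ ((b -> Bool) -> List c)  [subst: {-} | 2 pending]
  bind e := ((b -> Bool) -> List c)
step 2: unify b ~ f  [subst: {e:=((b -> Bool) -> List c)} | 1 pending]
  bind b := f
step 3: unify Bool ~ g  [subst: {e:=((b -> Bool) -> List c), b:=f} | 0 pending]
  bind g := Bool

Answer: b:=f e:=((f -> Bool) -> List c) g:=Bool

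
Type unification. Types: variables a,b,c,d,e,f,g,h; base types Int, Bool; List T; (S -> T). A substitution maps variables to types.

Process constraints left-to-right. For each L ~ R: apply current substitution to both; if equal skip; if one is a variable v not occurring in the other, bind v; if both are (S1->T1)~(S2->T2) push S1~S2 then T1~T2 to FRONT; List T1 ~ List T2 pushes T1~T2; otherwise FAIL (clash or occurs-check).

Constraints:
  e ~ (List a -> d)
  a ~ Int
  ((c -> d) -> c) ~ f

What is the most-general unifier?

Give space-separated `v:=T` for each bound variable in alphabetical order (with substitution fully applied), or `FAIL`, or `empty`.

Answer: a:=Int e:=(List Int -> d) f:=((c -> d) -> c)

Derivation:
step 1: unify e ~ (List a -> d)  [subst: {-} | 2 pending]
  bind e := (List a -> d)
step 2: unify a ~ Int  [subst: {e:=(List a -> d)} | 1 pending]
  bind a := Int
step 3: unify ((c -> d) -> c) ~ f  [subst: {e:=(List a -> d), a:=Int} | 0 pending]
  bind f := ((c -> d) -> c)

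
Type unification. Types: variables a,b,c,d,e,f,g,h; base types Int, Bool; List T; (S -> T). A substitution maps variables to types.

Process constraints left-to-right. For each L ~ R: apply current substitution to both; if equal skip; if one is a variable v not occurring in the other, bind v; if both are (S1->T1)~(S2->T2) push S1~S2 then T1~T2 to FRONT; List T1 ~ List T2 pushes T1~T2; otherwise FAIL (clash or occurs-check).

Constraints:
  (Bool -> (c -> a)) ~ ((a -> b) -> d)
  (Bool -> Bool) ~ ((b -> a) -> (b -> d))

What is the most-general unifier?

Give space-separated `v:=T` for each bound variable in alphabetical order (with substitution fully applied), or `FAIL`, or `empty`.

step 1: unify (Bool -> (c -> a)) ~ ((a -> b) -> d)  [subst: {-} | 1 pending]
  -> decompose arrow: push Bool~(a -> b), (c -> a)~d
step 2: unify Bool ~ (a -> b)  [subst: {-} | 2 pending]
  clash: Bool vs (a -> b)

Answer: FAIL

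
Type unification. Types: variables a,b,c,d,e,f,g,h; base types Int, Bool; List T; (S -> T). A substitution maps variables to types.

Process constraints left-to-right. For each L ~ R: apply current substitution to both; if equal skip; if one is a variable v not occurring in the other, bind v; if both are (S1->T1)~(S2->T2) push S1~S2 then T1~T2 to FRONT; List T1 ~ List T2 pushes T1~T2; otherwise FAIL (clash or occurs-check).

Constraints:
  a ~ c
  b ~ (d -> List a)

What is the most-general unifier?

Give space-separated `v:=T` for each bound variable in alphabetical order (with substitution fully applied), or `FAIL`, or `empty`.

Answer: a:=c b:=(d -> List c)

Derivation:
step 1: unify a ~ c  [subst: {-} | 1 pending]
  bind a := c
step 2: unify b ~ (d -> List c)  [subst: {a:=c} | 0 pending]
  bind b := (d -> List c)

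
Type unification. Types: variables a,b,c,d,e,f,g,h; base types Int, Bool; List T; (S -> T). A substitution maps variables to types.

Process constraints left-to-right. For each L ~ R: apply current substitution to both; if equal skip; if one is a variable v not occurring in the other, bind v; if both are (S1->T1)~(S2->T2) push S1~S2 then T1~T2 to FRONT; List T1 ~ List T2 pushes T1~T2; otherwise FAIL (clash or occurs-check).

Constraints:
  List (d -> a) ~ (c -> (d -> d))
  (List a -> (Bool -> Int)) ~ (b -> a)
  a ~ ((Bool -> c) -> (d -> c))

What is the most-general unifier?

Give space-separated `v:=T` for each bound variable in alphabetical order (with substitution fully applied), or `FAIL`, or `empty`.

step 1: unify List (d -> a) ~ (c -> (d -> d))  [subst: {-} | 2 pending]
  clash: List (d -> a) vs (c -> (d -> d))

Answer: FAIL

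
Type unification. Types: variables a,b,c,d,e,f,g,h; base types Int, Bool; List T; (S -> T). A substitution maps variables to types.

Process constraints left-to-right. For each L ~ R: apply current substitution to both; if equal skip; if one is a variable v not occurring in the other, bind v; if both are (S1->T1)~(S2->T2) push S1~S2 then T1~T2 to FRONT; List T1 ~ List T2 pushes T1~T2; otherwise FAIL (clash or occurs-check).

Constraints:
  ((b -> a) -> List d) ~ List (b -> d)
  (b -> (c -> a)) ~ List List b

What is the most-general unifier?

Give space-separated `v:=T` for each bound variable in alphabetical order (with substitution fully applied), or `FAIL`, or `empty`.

step 1: unify ((b -> a) -> List d) ~ List (b -> d)  [subst: {-} | 1 pending]
  clash: ((b -> a) -> List d) vs List (b -> d)

Answer: FAIL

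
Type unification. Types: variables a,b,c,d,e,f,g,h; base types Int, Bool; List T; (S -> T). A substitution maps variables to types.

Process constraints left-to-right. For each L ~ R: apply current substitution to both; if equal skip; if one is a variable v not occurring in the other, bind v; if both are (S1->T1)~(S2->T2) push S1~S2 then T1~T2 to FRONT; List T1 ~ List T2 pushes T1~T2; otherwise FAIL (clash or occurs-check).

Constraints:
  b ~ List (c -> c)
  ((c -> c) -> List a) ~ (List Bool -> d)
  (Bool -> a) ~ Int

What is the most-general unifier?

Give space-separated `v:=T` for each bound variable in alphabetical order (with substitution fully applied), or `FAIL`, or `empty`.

Answer: FAIL

Derivation:
step 1: unify b ~ List (c -> c)  [subst: {-} | 2 pending]
  bind b := List (c -> c)
step 2: unify ((c -> c) -> List a) ~ (List Bool -> d)  [subst: {b:=List (c -> c)} | 1 pending]
  -> decompose arrow: push (c -> c)~List Bool, List a~d
step 3: unify (c -> c) ~ List Bool  [subst: {b:=List (c -> c)} | 2 pending]
  clash: (c -> c) vs List Bool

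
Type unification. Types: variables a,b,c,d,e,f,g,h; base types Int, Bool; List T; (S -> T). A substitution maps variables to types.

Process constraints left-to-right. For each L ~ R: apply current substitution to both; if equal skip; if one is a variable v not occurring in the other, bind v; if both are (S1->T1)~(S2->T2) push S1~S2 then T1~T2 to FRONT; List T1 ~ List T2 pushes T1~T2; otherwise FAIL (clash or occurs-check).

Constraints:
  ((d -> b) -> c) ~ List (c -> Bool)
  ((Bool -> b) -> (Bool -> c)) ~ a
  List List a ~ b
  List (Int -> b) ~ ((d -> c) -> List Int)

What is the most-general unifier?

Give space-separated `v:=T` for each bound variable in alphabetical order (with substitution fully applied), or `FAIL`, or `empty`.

step 1: unify ((d -> b) -> c) ~ List (c -> Bool)  [subst: {-} | 3 pending]
  clash: ((d -> b) -> c) vs List (c -> Bool)

Answer: FAIL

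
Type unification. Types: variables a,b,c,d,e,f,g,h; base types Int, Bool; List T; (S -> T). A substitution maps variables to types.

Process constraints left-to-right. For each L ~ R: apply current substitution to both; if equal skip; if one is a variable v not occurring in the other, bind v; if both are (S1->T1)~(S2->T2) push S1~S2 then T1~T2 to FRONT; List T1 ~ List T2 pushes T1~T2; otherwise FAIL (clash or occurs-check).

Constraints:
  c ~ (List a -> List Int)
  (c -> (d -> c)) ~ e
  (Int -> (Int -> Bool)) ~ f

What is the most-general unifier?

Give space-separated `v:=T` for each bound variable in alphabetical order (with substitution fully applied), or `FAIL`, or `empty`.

step 1: unify c ~ (List a -> List Int)  [subst: {-} | 2 pending]
  bind c := (List a -> List Int)
step 2: unify ((List a -> List Int) -> (d -> (List a -> List Int))) ~ e  [subst: {c:=(List a -> List Int)} | 1 pending]
  bind e := ((List a -> List Int) -> (d -> (List a -> List Int)))
step 3: unify (Int -> (Int -> Bool)) ~ f  [subst: {c:=(List a -> List Int), e:=((List a -> List Int) -> (d -> (List a -> List Int)))} | 0 pending]
  bind f := (Int -> (Int -> Bool))

Answer: c:=(List a -> List Int) e:=((List a -> List Int) -> (d -> (List a -> List Int))) f:=(Int -> (Int -> Bool))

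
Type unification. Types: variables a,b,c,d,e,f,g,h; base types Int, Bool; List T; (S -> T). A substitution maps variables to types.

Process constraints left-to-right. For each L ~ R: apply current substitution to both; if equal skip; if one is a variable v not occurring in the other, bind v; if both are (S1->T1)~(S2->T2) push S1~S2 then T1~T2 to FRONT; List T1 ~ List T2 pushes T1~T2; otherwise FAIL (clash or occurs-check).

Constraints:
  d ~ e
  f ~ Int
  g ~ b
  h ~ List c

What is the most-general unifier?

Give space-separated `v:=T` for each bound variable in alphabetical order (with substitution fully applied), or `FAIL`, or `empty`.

step 1: unify d ~ e  [subst: {-} | 3 pending]
  bind d := e
step 2: unify f ~ Int  [subst: {d:=e} | 2 pending]
  bind f := Int
step 3: unify g ~ b  [subst: {d:=e, f:=Int} | 1 pending]
  bind g := b
step 4: unify h ~ List c  [subst: {d:=e, f:=Int, g:=b} | 0 pending]
  bind h := List c

Answer: d:=e f:=Int g:=b h:=List c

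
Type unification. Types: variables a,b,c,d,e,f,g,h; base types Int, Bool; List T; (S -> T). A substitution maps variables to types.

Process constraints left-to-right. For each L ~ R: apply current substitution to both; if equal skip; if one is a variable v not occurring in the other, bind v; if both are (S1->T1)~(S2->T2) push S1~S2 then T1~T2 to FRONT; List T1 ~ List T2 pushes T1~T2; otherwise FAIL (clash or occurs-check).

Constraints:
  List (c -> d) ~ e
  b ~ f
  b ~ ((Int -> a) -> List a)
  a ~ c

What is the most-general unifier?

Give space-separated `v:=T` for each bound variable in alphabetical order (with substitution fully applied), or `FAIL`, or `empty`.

Answer: a:=c b:=((Int -> c) -> List c) e:=List (c -> d) f:=((Int -> c) -> List c)

Derivation:
step 1: unify List (c -> d) ~ e  [subst: {-} | 3 pending]
  bind e := List (c -> d)
step 2: unify b ~ f  [subst: {e:=List (c -> d)} | 2 pending]
  bind b := f
step 3: unify f ~ ((Int -> a) -> List a)  [subst: {e:=List (c -> d), b:=f} | 1 pending]
  bind f := ((Int -> a) -> List a)
step 4: unify a ~ c  [subst: {e:=List (c -> d), b:=f, f:=((Int -> a) -> List a)} | 0 pending]
  bind a := c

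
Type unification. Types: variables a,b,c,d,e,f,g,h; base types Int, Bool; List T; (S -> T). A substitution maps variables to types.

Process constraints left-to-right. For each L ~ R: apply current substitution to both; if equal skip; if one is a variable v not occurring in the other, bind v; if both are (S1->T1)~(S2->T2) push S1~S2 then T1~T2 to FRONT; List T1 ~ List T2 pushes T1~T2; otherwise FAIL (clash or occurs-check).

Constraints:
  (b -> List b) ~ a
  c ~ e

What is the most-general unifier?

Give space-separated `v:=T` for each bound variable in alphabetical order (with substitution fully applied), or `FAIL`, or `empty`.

Answer: a:=(b -> List b) c:=e

Derivation:
step 1: unify (b -> List b) ~ a  [subst: {-} | 1 pending]
  bind a := (b -> List b)
step 2: unify c ~ e  [subst: {a:=(b -> List b)} | 0 pending]
  bind c := e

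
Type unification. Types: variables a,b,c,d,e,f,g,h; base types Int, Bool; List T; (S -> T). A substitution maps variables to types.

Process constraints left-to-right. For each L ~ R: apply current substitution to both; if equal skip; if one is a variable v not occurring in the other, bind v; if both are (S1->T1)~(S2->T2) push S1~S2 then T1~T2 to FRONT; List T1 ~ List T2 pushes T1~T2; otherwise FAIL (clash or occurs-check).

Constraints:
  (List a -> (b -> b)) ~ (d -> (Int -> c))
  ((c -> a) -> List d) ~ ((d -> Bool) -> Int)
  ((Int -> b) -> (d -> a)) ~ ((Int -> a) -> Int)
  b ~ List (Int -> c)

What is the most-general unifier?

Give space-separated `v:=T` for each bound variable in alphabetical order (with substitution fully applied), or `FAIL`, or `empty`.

Answer: FAIL

Derivation:
step 1: unify (List a -> (b -> b)) ~ (d -> (Int -> c))  [subst: {-} | 3 pending]
  -> decompose arrow: push List a~d, (b -> b)~(Int -> c)
step 2: unify List a ~ d  [subst: {-} | 4 pending]
  bind d := List a
step 3: unify (b -> b) ~ (Int -> c)  [subst: {d:=List a} | 3 pending]
  -> decompose arrow: push b~Int, b~c
step 4: unify b ~ Int  [subst: {d:=List a} | 4 pending]
  bind b := Int
step 5: unify Int ~ c  [subst: {d:=List a, b:=Int} | 3 pending]
  bind c := Int
step 6: unify ((Int -> a) -> List List a) ~ ((List a -> Bool) -> Int)  [subst: {d:=List a, b:=Int, c:=Int} | 2 pending]
  -> decompose arrow: push (Int -> a)~(List a -> Bool), List List a~Int
step 7: unify (Int -> a) ~ (List a -> Bool)  [subst: {d:=List a, b:=Int, c:=Int} | 3 pending]
  -> decompose arrow: push Int~List a, a~Bool
step 8: unify Int ~ List a  [subst: {d:=List a, b:=Int, c:=Int} | 4 pending]
  clash: Int vs List a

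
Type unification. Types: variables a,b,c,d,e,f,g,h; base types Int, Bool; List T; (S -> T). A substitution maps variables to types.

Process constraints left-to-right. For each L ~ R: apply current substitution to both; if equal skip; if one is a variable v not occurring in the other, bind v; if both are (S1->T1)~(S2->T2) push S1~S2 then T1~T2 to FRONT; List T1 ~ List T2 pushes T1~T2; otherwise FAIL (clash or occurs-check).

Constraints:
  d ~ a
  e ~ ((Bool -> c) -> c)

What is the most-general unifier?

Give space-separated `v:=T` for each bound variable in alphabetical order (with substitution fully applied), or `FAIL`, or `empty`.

Answer: d:=a e:=((Bool -> c) -> c)

Derivation:
step 1: unify d ~ a  [subst: {-} | 1 pending]
  bind d := a
step 2: unify e ~ ((Bool -> c) -> c)  [subst: {d:=a} | 0 pending]
  bind e := ((Bool -> c) -> c)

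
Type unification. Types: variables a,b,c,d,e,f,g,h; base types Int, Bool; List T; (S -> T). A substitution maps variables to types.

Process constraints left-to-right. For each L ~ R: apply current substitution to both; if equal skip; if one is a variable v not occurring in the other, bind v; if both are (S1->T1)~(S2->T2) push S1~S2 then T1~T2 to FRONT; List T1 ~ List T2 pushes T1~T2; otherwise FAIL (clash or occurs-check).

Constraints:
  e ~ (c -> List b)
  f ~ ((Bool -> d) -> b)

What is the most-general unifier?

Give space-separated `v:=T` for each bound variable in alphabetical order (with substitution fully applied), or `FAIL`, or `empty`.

step 1: unify e ~ (c -> List b)  [subst: {-} | 1 pending]
  bind e := (c -> List b)
step 2: unify f ~ ((Bool -> d) -> b)  [subst: {e:=(c -> List b)} | 0 pending]
  bind f := ((Bool -> d) -> b)

Answer: e:=(c -> List b) f:=((Bool -> d) -> b)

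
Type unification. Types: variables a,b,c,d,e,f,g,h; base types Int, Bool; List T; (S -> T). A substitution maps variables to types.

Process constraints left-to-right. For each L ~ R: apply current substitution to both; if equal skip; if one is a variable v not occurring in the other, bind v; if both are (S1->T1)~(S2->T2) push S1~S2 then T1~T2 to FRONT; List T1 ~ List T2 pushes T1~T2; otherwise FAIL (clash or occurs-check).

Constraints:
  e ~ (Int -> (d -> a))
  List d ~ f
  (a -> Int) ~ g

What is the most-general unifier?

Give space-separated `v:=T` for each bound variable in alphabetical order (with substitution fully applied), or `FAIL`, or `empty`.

Answer: e:=(Int -> (d -> a)) f:=List d g:=(a -> Int)

Derivation:
step 1: unify e ~ (Int -> (d -> a))  [subst: {-} | 2 pending]
  bind e := (Int -> (d -> a))
step 2: unify List d ~ f  [subst: {e:=(Int -> (d -> a))} | 1 pending]
  bind f := List d
step 3: unify (a -> Int) ~ g  [subst: {e:=(Int -> (d -> a)), f:=List d} | 0 pending]
  bind g := (a -> Int)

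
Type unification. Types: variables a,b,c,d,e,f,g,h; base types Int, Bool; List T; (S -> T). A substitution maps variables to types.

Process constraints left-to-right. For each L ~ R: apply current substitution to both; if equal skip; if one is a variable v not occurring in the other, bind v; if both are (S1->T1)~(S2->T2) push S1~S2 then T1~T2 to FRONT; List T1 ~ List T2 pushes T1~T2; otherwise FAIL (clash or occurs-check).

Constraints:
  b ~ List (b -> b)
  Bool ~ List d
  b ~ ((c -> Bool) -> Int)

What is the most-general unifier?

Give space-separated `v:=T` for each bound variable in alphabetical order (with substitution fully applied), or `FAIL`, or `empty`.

Answer: FAIL

Derivation:
step 1: unify b ~ List (b -> b)  [subst: {-} | 2 pending]
  occurs-check fail: b in List (b -> b)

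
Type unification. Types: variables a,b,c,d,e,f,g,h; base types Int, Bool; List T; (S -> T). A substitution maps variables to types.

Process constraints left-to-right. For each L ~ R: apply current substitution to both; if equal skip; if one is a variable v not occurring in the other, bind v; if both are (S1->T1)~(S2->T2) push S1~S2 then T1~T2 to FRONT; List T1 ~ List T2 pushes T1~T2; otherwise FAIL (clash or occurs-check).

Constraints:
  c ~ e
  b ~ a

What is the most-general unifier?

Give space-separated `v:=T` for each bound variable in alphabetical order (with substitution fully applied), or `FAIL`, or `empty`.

Answer: b:=a c:=e

Derivation:
step 1: unify c ~ e  [subst: {-} | 1 pending]
  bind c := e
step 2: unify b ~ a  [subst: {c:=e} | 0 pending]
  bind b := a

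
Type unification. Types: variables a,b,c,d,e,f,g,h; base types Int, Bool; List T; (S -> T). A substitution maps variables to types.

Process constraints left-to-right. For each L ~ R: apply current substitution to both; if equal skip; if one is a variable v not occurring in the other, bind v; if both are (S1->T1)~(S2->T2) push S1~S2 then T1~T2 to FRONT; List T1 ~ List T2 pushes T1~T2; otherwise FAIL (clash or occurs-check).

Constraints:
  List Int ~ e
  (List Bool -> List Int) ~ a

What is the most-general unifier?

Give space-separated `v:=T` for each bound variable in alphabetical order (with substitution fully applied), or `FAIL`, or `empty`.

Answer: a:=(List Bool -> List Int) e:=List Int

Derivation:
step 1: unify List Int ~ e  [subst: {-} | 1 pending]
  bind e := List Int
step 2: unify (List Bool -> List Int) ~ a  [subst: {e:=List Int} | 0 pending]
  bind a := (List Bool -> List Int)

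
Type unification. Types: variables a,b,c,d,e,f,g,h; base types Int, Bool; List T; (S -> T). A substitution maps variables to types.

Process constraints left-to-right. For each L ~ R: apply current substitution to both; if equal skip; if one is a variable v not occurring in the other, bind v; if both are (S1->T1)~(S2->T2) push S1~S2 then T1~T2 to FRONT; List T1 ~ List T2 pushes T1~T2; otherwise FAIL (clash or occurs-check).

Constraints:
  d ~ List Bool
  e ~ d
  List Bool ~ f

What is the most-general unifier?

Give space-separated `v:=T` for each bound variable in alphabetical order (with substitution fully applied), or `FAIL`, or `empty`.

step 1: unify d ~ List Bool  [subst: {-} | 2 pending]
  bind d := List Bool
step 2: unify e ~ List Bool  [subst: {d:=List Bool} | 1 pending]
  bind e := List Bool
step 3: unify List Bool ~ f  [subst: {d:=List Bool, e:=List Bool} | 0 pending]
  bind f := List Bool

Answer: d:=List Bool e:=List Bool f:=List Bool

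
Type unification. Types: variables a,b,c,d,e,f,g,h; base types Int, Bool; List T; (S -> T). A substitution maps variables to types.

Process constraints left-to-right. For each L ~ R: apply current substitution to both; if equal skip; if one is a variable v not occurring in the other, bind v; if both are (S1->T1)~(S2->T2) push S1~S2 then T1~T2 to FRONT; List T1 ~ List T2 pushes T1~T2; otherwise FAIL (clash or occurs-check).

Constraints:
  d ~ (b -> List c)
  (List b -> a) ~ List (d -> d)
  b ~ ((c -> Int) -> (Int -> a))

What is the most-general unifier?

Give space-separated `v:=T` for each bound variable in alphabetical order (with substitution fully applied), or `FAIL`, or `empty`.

step 1: unify d ~ (b -> List c)  [subst: {-} | 2 pending]
  bind d := (b -> List c)
step 2: unify (List b -> a) ~ List ((b -> List c) -> (b -> List c))  [subst: {d:=(b -> List c)} | 1 pending]
  clash: (List b -> a) vs List ((b -> List c) -> (b -> List c))

Answer: FAIL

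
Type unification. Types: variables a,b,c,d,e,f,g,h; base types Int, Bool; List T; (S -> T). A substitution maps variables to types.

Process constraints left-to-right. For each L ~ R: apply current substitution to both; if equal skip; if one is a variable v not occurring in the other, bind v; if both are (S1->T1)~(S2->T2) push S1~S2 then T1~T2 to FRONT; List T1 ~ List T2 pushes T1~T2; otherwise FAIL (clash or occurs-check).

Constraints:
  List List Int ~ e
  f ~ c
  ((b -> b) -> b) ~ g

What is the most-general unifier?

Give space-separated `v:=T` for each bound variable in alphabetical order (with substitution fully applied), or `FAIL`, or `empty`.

Answer: e:=List List Int f:=c g:=((b -> b) -> b)

Derivation:
step 1: unify List List Int ~ e  [subst: {-} | 2 pending]
  bind e := List List Int
step 2: unify f ~ c  [subst: {e:=List List Int} | 1 pending]
  bind f := c
step 3: unify ((b -> b) -> b) ~ g  [subst: {e:=List List Int, f:=c} | 0 pending]
  bind g := ((b -> b) -> b)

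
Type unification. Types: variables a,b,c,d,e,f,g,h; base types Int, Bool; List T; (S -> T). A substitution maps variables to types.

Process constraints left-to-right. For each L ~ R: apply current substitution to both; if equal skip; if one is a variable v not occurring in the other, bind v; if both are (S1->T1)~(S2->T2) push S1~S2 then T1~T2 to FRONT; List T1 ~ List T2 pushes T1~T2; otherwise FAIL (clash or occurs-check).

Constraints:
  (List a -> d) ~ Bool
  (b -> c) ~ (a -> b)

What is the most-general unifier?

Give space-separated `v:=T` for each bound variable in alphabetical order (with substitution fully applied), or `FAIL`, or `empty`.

Answer: FAIL

Derivation:
step 1: unify (List a -> d) ~ Bool  [subst: {-} | 1 pending]
  clash: (List a -> d) vs Bool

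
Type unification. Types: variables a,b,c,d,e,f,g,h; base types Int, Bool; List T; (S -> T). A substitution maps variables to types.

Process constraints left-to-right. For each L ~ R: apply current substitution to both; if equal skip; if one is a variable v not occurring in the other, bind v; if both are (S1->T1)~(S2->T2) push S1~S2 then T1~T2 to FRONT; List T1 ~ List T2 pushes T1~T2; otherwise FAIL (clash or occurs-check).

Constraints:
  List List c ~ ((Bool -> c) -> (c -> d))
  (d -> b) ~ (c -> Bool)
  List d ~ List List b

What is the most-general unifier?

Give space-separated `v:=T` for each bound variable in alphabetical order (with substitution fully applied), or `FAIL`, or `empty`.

Answer: FAIL

Derivation:
step 1: unify List List c ~ ((Bool -> c) -> (c -> d))  [subst: {-} | 2 pending]
  clash: List List c vs ((Bool -> c) -> (c -> d))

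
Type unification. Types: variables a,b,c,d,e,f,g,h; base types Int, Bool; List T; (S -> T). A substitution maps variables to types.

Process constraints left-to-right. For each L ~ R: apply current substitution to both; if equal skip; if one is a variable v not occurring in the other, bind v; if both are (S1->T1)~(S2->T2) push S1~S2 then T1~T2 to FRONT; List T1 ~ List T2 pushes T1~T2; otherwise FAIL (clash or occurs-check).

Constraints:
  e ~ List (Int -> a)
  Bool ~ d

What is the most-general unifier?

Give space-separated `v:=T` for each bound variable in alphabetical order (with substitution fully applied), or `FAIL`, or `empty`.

Answer: d:=Bool e:=List (Int -> a)

Derivation:
step 1: unify e ~ List (Int -> a)  [subst: {-} | 1 pending]
  bind e := List (Int -> a)
step 2: unify Bool ~ d  [subst: {e:=List (Int -> a)} | 0 pending]
  bind d := Bool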